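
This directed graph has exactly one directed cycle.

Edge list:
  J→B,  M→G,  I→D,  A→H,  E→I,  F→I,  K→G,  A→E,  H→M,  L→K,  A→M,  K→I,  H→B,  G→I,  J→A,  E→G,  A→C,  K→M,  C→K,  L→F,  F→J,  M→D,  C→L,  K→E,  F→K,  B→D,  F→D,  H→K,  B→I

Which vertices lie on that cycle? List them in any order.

DFS with gray/black marking from F:
F gray
  K gray
    I gray
      D gray
      D black
    I black
    G gray
      G→I: I black — skip
    G black
    E gray
      E→I: I black — skip
      E→G: G black — skip
    E black
    M gray
      M→G: G black — skip
      M→D: D black — skip
    M black
  K black
  F→D: D black — skip
  F→I: I black — skip
  J gray
    B gray
      B→I: I black — skip
      B→D: D black — skip
    B black
    A gray
      A→M: M black — skip
      A→E: E black — skip
      C gray
        C→K: K black — skip
        L gray
          L→K: K black — skip
          L→F: F is gray → back edge
Back edge closes the cycle F → J → A → C → L → F; its vertices are {A, C, F, J, L}.

A, C, F, J, L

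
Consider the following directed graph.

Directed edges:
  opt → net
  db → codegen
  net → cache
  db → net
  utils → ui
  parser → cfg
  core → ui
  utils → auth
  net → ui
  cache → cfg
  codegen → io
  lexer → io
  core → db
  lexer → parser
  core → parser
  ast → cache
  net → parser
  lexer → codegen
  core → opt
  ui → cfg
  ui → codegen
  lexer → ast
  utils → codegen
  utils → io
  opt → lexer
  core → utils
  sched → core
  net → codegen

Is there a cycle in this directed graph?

No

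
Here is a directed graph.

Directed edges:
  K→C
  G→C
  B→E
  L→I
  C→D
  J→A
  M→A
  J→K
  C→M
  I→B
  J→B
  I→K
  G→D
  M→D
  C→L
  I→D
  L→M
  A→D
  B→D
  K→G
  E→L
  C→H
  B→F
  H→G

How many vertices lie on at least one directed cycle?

A vertex is on a directed cycle iff it belongs to a strongly connected component of size ≥ 2 (or has a self-loop).
The vertices on cycles are {B, C, E, G, H, I, K, L} — 8 in total.

8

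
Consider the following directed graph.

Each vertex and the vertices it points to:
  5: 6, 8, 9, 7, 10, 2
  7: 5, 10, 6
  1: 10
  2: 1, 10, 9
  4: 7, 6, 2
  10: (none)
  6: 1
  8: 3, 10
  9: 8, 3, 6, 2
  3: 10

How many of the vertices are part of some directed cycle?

A vertex is on a directed cycle iff it belongs to a strongly connected component of size ≥ 2 (or has a self-loop).
The vertices on cycles are {2, 5, 7, 9} — 4 in total.

4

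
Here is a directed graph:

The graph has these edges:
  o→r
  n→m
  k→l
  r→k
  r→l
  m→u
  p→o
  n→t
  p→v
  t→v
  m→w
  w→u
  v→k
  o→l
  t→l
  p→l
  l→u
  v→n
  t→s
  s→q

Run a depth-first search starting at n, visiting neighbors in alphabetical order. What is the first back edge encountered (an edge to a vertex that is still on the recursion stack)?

v→n

DFS from n (visiting neighbors in alphabetical order); mark gray on enter, black on exit:
n gray
  m gray
    u gray
    u black
    w gray
      w→u: u black — skip
    w black
  m black
  t gray
    l gray
      l→u: u black — skip
    l black
    s gray
      q gray
      q black
    s black
    v gray
      k gray
        k→l: l black — skip
      k black
      v→n: n is gray → back edge
First back edge: v → n.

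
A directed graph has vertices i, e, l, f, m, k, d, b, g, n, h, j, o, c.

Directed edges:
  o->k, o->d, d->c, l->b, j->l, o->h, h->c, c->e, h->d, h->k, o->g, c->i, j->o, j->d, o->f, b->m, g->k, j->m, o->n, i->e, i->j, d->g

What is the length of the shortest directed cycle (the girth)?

For each vertex v, BFS finds the shortest path from v back to v.
The shortest such closed walk is j → d → c → i → j, length 4.

4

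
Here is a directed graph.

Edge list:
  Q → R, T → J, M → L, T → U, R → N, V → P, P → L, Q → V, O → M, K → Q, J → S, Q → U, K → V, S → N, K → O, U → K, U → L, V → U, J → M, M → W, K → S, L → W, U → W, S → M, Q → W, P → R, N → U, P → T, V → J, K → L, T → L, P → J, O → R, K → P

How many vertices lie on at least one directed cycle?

11

A vertex is on a directed cycle iff it belongs to a strongly connected component of size ≥ 2 (or has a self-loop).
The vertices on cycles are {J, K, N, O, P, Q, R, S, T, U, V} — 11 in total.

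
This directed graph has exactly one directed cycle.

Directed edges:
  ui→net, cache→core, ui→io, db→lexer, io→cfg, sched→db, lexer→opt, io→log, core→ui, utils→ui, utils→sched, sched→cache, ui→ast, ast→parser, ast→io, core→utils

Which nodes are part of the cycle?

DFS with gray/black marking from core:
core gray
  utils gray
    sched gray
      cache gray
        cache→core: core is gray → back edge
Back edge closes the cycle core → utils → sched → cache → core; its vertices are {core, cache, sched, utils}.

core, cache, sched, utils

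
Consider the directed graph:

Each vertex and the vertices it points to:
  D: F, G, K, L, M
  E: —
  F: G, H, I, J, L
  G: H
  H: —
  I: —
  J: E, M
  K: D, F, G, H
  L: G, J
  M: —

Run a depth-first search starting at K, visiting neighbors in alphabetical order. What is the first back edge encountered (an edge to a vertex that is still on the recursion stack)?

D→K

DFS from K (visiting neighbors in alphabetical order); mark gray on enter, black on exit:
K gray
  D gray
    F gray
      G gray
        H gray
        H black
      G black
      F→H: H black — skip
      I gray
      I black
      J gray
        E gray
        E black
        M gray
        M black
      J black
      L gray
        L→G: G black — skip
        L→J: J black — skip
      L black
    F black
    D→G: G black — skip
    D→K: K is gray → back edge
First back edge: D → K.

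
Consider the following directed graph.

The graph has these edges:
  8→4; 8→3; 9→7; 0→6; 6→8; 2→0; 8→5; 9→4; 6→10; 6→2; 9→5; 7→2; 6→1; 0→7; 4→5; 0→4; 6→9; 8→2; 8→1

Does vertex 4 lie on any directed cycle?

4 lies on a cycle iff there is a path from 4 back to itself.
Exploring from 4, it never reaches itself; equivalently, its strongly connected component is a singleton.

No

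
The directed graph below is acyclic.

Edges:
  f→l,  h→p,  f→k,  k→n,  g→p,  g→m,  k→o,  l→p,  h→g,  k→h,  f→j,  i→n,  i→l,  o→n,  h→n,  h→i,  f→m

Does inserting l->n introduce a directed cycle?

Adding l→n creates a cycle iff n can already reach l.
Explore from n: no path reaches l. The graph stays acyclic.

No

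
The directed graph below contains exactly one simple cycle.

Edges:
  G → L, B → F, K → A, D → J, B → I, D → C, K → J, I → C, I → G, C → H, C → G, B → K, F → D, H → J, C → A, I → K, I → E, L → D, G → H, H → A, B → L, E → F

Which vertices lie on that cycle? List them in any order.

C, D, G, L

DFS with gray/black marking from C:
C gray
  H gray
    A gray
    A black
    J gray
    J black
  H black
  C→A: A black — skip
  G gray
    L gray
      D gray
        D→C: C is gray → back edge
Back edge closes the cycle C → G → L → D → C; its vertices are {C, D, G, L}.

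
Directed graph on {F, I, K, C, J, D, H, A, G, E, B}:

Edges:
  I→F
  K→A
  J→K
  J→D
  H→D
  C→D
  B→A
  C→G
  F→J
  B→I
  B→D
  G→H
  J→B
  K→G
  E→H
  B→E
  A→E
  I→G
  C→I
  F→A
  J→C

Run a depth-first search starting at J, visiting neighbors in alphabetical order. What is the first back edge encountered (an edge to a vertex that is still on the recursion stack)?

F→J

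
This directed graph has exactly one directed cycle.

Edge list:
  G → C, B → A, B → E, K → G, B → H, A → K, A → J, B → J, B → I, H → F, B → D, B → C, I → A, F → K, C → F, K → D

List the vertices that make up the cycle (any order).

C, F, G, K

DFS with gray/black marking from C:
C gray
  F gray
    K gray
      G gray
        G→C: C is gray → back edge
Back edge closes the cycle C → F → K → G → C; its vertices are {C, F, G, K}.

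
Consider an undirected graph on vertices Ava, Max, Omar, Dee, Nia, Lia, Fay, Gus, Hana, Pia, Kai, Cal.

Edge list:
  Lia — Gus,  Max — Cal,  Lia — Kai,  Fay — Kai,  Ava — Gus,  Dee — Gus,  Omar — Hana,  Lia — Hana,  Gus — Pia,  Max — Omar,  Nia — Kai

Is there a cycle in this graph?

No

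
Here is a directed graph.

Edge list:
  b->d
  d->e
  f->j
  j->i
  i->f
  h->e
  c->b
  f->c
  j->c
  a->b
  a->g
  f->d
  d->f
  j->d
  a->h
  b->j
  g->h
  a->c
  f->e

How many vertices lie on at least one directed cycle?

A vertex is on a directed cycle iff it belongs to a strongly connected component of size ≥ 2 (or has a self-loop).
The vertices on cycles are {b, c, d, f, i, j} — 6 in total.

6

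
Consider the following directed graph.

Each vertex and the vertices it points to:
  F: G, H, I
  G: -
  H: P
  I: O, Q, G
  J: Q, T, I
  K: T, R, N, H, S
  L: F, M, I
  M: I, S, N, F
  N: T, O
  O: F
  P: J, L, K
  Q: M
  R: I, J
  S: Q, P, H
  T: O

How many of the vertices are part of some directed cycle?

14

A vertex is on a directed cycle iff it belongs to a strongly connected component of size ≥ 2 (or has a self-loop).
The vertices on cycles are {F, H, I, J, K, L, M, N, O, P, Q, R, S, T} — 14 in total.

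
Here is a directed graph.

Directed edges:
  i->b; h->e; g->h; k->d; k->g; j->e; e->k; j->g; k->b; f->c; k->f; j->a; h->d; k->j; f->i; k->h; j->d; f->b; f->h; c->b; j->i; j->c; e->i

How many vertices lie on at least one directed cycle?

A vertex is on a directed cycle iff it belongs to a strongly connected component of size ≥ 2 (or has a self-loop).
The vertices on cycles are {e, f, g, h, j, k} — 6 in total.

6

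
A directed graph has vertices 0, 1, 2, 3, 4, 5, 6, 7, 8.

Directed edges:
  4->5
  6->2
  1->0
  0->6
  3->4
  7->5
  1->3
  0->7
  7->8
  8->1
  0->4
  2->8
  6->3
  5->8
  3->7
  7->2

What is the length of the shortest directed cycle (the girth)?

For each vertex v, BFS finds the shortest path from v back to v.
The shortest such closed walk is 1 → 3 → 7 → 8 → 1, length 4.

4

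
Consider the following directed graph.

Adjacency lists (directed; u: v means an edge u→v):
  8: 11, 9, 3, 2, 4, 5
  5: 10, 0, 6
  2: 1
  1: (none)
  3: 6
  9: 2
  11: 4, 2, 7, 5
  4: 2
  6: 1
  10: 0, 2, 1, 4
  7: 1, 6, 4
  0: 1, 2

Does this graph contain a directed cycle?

No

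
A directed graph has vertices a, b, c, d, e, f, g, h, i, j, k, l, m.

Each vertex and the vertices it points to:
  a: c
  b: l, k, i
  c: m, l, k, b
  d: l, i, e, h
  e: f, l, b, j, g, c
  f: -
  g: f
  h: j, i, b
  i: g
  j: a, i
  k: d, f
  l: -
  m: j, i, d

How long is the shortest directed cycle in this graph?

For each vertex v, BFS finds the shortest path from v back to v.
The shortest such closed walk is m → j → a → c → m, length 4.

4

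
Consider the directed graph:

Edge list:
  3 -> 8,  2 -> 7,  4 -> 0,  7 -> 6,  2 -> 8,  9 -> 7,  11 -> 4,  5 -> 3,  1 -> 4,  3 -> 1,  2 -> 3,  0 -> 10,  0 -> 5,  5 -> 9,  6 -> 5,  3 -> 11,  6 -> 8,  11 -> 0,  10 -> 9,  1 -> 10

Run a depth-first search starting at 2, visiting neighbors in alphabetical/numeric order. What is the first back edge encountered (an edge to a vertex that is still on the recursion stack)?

DFS from 2 (visiting neighbors in alphabetical/numeric order); mark gray on enter, black on exit:
2 gray
  3 gray
    1 gray
      4 gray
        0 gray
          5 gray
            5→3: 3 is gray → back edge
First back edge: 5 → 3.

5→3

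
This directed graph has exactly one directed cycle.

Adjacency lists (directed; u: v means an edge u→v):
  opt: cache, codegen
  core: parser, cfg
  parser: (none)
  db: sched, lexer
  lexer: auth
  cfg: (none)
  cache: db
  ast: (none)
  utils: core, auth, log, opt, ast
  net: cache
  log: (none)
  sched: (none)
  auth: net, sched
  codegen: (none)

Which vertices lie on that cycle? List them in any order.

db, net, auth, cache, lexer

DFS with gray/black marking from cache:
cache gray
  db gray
    sched gray
    sched black
    lexer gray
      auth gray
        net gray
          net→cache: cache is gray → back edge
Back edge closes the cycle cache → db → lexer → auth → net → cache; its vertices are {db, net, auth, cache, lexer}.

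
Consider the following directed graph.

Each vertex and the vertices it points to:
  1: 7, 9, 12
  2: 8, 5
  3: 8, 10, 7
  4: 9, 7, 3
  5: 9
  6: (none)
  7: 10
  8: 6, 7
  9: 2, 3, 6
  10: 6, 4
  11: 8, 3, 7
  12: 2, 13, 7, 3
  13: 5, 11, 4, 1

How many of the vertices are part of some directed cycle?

A vertex is on a directed cycle iff it belongs to a strongly connected component of size ≥ 2 (or has a self-loop).
The vertices on cycles are {1, 2, 3, 4, 5, 7, 8, 9, 10, 12, 13} — 11 in total.

11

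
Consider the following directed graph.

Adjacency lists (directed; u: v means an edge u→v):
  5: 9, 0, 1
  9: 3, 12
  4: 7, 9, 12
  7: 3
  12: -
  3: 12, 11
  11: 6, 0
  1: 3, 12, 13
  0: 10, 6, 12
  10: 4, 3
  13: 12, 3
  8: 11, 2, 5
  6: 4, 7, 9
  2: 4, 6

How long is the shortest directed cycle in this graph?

For each vertex v, BFS finds the shortest path from v back to v.
The shortest such closed walk is 0 → 10 → 3 → 11 → 0, length 4.

4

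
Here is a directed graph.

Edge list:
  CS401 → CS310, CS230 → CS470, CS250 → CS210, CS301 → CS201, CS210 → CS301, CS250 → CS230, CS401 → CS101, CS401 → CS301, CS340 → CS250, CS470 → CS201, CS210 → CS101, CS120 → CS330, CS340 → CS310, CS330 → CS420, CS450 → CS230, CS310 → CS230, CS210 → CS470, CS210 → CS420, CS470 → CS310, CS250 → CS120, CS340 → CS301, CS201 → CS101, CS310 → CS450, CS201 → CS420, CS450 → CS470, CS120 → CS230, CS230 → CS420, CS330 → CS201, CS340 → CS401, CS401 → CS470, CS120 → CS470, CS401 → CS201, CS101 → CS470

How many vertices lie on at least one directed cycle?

6

A vertex is on a directed cycle iff it belongs to a strongly connected component of size ≥ 2 (or has a self-loop).
The vertices on cycles are {CS101, CS201, CS230, CS310, CS450, CS470} — 6 in total.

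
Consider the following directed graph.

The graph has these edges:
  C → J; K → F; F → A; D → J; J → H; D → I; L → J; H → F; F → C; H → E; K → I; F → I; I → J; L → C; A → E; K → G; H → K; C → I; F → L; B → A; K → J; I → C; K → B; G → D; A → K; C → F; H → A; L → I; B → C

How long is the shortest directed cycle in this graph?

For each vertex v, BFS finds the shortest path from v back to v.
The shortest such closed walk is F → C → F, length 2.

2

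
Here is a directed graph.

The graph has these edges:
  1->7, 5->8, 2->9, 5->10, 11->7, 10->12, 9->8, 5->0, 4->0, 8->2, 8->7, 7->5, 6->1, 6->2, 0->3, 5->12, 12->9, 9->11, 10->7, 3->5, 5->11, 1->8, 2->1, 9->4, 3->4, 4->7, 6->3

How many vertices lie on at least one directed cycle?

A vertex is on a directed cycle iff it belongs to a strongly connected component of size ≥ 2 (or has a self-loop).
The vertices on cycles are {0, 1, 2, 3, 4, 5, 7, 8, 9, 10, 11, 12} — 12 in total.

12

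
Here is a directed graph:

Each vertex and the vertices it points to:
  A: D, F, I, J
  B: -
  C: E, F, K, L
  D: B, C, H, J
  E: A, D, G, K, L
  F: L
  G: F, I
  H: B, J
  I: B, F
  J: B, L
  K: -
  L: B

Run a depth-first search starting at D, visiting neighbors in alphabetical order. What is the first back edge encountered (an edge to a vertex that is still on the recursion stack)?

A->D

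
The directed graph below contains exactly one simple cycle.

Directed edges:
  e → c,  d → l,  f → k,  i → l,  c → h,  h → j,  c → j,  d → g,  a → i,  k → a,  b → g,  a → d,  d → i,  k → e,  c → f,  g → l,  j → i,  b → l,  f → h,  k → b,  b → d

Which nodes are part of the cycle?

DFS with gray/black marking from f:
f gray
  h gray
    j gray
      i gray
        l gray
        l black
      i black
    j black
  h black
  k gray
    e gray
      c gray
        c→h: h black — skip
        c→f: f is gray → back edge
Back edge closes the cycle f → k → e → c → f; its vertices are {c, e, f, k}.

c, e, f, k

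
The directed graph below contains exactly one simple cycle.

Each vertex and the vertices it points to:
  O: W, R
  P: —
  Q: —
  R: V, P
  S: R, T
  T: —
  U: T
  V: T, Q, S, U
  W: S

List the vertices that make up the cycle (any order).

R, S, V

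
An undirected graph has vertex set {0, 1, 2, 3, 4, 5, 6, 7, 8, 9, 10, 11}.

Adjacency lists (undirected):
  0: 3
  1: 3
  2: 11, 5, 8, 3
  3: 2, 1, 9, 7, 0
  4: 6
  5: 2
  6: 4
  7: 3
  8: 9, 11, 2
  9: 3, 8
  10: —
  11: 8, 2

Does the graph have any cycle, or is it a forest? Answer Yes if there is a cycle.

DFS, tracking each vertex's parent; an edge to a visited non-parent vertex closes a cycle.
Start from 6:
visit 6 (parent –)
  visit 4 (parent 6)
    4–6: parent, skip
visit 0 (parent –)
  visit 3 (parent 0)
    visit 2 (parent 3)
      visit 11 (parent 2)
        visit 8 (parent 11)
          visit 9 (parent 8)
            9–3: 3 visited and ≠ parent → cycle
Cycle: 3 – 2 – 11 – 8 – 9 – 3.

Yes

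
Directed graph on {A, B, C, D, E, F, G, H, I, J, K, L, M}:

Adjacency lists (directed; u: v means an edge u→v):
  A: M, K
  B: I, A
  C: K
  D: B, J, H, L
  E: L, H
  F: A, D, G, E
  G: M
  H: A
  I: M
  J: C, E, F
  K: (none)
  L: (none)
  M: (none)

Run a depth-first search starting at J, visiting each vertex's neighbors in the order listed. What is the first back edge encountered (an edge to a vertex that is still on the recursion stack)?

DFS from J (visiting each vertex's neighbors in the order listed); mark gray on enter, black on exit:
J gray
  C gray
    K gray
    K black
  C black
  E gray
    L gray
    L black
    H gray
      A gray
        M gray
        M black
        A→K: K black — skip
      A black
    H black
  E black
  F gray
    F→A: A black — skip
    D gray
      B gray
        I gray
          I→M: M black — skip
        I black
        B→A: A black — skip
      B black
      D→J: J is gray → back edge
First back edge: D → J.

D→J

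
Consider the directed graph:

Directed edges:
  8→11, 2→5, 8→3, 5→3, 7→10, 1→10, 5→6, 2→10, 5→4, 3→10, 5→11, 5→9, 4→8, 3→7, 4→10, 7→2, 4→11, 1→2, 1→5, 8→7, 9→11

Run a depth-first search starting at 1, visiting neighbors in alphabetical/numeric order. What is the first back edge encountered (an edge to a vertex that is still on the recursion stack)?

7->2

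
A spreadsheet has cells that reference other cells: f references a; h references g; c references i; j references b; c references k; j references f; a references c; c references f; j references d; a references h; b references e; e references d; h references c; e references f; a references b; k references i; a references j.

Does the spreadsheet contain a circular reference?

Yes

DFS with white/gray/black marking, starting from b:
b gray
  e gray
    d gray
    d black
    f gray
      a gray
        j gray
          j→f: f is gray → back edge
Back edge found, so a cycle exists: f → a → j → f.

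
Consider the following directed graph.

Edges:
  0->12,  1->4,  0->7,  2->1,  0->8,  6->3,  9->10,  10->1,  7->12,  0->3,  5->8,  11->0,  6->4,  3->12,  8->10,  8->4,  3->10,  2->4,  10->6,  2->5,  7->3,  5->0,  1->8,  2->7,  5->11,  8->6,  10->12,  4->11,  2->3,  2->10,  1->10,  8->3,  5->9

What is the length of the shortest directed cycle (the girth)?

2

For each vertex v, BFS finds the shortest path from v back to v.
The shortest such closed walk is 1 → 10 → 1, length 2.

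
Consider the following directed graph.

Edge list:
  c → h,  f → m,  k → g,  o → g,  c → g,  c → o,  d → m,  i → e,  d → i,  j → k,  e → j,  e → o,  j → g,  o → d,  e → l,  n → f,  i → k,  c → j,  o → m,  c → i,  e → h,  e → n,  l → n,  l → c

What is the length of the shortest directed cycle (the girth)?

For each vertex v, BFS finds the shortest path from v back to v.
The shortest such closed walk is c → i → e → l → c, length 4.

4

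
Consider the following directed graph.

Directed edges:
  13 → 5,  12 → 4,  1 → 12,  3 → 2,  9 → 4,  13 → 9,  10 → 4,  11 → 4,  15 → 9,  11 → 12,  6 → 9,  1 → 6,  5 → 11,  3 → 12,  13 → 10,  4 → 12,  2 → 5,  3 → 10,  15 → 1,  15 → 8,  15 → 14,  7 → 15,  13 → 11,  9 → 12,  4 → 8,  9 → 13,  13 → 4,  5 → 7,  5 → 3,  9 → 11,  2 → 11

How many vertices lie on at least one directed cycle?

11

A vertex is on a directed cycle iff it belongs to a strongly connected component of size ≥ 2 (or has a self-loop).
The vertices on cycles are {1, 2, 3, 4, 5, 6, 7, 9, 12, 13, 15} — 11 in total.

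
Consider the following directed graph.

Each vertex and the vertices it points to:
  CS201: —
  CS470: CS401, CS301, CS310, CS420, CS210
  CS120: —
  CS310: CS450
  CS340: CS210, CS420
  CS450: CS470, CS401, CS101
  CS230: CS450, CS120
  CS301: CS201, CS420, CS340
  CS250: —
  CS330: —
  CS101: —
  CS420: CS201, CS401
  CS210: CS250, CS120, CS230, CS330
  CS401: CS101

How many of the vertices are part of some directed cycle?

A vertex is on a directed cycle iff it belongs to a strongly connected component of size ≥ 2 (or has a self-loop).
The vertices on cycles are {CS210, CS230, CS301, CS310, CS340, CS450, CS470} — 7 in total.

7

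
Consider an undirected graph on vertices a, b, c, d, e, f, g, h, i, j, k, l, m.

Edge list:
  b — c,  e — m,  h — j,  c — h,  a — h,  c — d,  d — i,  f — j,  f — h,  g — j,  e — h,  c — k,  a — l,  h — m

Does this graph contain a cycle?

Yes

DFS, tracking each vertex's parent; an edge to a visited non-parent vertex closes a cycle.
Start from i:
visit i (parent –)
  visit d (parent i)
    d–i: parent, skip
    visit c (parent d)
      c–d: parent, skip
      visit k (parent c)
        k–c: parent, skip
      visit h (parent c)
        visit f (parent h)
          visit j (parent f)
            j–f: parent, skip
            visit g (parent j)
              g–j: parent, skip
            j–h: h visited and ≠ parent → cycle
Cycle: h – f – j – h.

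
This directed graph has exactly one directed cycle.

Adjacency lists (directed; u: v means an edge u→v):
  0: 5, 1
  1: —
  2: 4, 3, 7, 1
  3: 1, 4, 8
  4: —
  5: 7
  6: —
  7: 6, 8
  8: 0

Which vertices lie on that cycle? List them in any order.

DFS with gray/black marking from 7:
7 gray
  6 gray
  6 black
  8 gray
    0 gray
      5 gray
        5→7: 7 is gray → back edge
Back edge closes the cycle 7 → 8 → 0 → 5 → 7; its vertices are {0, 5, 7, 8}.

0, 5, 7, 8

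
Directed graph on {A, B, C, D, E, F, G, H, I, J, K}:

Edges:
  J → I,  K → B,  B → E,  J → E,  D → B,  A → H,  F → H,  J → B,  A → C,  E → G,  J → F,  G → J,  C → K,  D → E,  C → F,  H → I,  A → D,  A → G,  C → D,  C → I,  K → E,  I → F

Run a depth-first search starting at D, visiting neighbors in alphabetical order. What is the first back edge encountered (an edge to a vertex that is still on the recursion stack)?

J→B

DFS from D (visiting neighbors in alphabetical order); mark gray on enter, black on exit:
D gray
  B gray
    E gray
      G gray
        J gray
          J→B: B is gray → back edge
First back edge: J → B.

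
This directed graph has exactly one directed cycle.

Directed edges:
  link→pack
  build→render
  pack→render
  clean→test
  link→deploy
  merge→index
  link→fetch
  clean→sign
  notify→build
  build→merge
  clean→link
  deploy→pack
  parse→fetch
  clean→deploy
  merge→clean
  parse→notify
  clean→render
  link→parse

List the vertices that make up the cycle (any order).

DFS with gray/black marking from merge:
merge gray
  index gray
  index black
  clean gray
    render gray
    render black
    deploy gray
      pack gray
        pack→render: render black — skip
      pack black
    deploy black
    sign gray
    sign black
    test gray
    test black
    link gray
      fetch gray
      fetch black
      parse gray
        parse→fetch: fetch black — skip
        notify gray
          build gray
            build→merge: merge is gray → back edge
Back edge closes the cycle merge → clean → link → parse → notify → build → merge; its vertices are {link, build, clean, merge, parse, notify}.

link, build, clean, merge, parse, notify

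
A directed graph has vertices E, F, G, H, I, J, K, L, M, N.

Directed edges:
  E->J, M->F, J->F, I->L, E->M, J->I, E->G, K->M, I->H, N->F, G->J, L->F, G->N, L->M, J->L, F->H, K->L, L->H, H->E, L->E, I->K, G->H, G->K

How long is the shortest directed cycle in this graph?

3

For each vertex v, BFS finds the shortest path from v back to v.
The shortest such closed walk is E → G → H → E, length 3.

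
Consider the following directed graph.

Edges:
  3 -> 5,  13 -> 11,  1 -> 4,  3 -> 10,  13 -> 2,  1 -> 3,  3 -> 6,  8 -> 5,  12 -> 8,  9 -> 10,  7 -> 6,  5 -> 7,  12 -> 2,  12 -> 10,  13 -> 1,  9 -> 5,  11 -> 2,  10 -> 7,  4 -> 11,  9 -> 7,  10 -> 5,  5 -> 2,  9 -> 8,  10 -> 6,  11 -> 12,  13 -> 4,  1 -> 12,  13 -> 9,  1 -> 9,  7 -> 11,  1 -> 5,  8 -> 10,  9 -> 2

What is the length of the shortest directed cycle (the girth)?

4

For each vertex v, BFS finds the shortest path from v back to v.
The shortest such closed walk is 11 → 12 → 10 → 7 → 11, length 4.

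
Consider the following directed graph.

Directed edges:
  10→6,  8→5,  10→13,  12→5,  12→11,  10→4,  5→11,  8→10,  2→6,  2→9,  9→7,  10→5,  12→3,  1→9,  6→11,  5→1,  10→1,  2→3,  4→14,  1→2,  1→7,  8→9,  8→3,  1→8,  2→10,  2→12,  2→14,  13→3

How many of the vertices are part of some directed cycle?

A vertex is on a directed cycle iff it belongs to a strongly connected component of size ≥ 2 (or has a self-loop).
The vertices on cycles are {1, 2, 5, 8, 10, 12} — 6 in total.

6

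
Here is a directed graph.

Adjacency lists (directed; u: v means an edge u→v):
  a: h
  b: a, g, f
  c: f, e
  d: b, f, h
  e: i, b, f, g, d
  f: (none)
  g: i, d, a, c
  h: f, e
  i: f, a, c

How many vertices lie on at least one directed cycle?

A vertex is on a directed cycle iff it belongs to a strongly connected component of size ≥ 2 (or has a self-loop).
The vertices on cycles are {a, b, c, d, e, g, h, i} — 8 in total.

8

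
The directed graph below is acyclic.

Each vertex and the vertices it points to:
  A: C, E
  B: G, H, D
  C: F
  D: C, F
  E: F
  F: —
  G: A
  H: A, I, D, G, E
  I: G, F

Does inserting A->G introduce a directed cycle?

Yes

Adding A→G creates a cycle iff G can already reach A.
Path from G: G → A.
So G → … → A → G is a cycle.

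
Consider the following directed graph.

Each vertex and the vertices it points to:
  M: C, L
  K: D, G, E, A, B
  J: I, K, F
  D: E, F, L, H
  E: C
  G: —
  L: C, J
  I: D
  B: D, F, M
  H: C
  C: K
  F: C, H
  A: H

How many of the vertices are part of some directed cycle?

12

A vertex is on a directed cycle iff it belongs to a strongly connected component of size ≥ 2 (or has a self-loop).
The vertices on cycles are {A, B, C, D, E, F, H, I, J, K, L, M} — 12 in total.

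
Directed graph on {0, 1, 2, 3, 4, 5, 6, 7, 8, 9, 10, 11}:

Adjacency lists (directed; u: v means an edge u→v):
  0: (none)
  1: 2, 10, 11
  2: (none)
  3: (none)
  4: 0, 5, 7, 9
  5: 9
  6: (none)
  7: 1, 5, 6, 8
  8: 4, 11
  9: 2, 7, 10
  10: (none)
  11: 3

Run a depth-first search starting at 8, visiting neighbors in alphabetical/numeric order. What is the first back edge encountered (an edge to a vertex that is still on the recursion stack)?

7→5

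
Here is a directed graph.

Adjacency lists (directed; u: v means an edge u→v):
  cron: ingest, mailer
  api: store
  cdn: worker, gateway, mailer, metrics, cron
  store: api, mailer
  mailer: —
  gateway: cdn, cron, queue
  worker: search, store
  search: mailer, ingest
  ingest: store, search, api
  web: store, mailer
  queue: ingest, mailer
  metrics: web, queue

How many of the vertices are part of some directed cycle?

6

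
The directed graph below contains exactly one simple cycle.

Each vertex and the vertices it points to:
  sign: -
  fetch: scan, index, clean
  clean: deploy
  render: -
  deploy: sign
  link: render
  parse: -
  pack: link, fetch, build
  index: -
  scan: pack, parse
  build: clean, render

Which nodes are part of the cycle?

DFS with gray/black marking from pack:
pack gray
  link gray
    render gray
    render black
  link black
  fetch gray
    scan gray
      scan→pack: pack is gray → back edge
Back edge closes the cycle pack → fetch → scan → pack; its vertices are {pack, scan, fetch}.

pack, scan, fetch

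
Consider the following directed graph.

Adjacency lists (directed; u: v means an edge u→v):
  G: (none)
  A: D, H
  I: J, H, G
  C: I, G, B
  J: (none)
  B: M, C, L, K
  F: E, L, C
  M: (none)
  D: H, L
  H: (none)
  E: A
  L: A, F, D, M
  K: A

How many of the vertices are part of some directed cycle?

8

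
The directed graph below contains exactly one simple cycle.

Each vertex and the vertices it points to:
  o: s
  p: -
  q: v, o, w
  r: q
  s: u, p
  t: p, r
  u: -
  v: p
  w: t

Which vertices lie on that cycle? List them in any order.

q, r, t, w

DFS with gray/black marking from t:
t gray
  p gray
  p black
  r gray
    q gray
      v gray
        v→p: p black — skip
      v black
      o gray
        s gray
          u gray
          u black
          s→p: p black — skip
        s black
      o black
      w gray
        w→t: t is gray → back edge
Back edge closes the cycle t → r → q → w → t; its vertices are {q, r, t, w}.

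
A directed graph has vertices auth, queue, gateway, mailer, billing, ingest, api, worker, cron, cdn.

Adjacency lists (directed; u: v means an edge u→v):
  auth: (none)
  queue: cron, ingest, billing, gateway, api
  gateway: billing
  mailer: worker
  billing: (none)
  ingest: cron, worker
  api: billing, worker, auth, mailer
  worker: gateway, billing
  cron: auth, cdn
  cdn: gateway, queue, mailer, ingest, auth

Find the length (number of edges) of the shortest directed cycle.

3

For each vertex v, BFS finds the shortest path from v back to v.
The shortest such closed walk is cdn → ingest → cron → cdn, length 3.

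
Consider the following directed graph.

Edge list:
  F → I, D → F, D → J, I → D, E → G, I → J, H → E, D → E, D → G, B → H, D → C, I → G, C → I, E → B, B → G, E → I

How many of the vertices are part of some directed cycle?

7

A vertex is on a directed cycle iff it belongs to a strongly connected component of size ≥ 2 (or has a self-loop).
The vertices on cycles are {B, C, D, E, F, H, I} — 7 in total.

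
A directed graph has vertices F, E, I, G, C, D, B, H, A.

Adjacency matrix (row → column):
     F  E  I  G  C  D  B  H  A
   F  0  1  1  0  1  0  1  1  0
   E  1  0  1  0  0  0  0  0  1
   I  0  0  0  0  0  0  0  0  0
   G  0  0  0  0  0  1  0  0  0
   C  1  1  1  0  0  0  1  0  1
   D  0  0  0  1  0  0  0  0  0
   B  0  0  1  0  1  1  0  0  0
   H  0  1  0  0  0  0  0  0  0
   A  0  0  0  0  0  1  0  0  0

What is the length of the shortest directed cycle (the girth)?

2

For each vertex v, BFS finds the shortest path from v back to v.
The shortest such closed walk is F → E → F, length 2.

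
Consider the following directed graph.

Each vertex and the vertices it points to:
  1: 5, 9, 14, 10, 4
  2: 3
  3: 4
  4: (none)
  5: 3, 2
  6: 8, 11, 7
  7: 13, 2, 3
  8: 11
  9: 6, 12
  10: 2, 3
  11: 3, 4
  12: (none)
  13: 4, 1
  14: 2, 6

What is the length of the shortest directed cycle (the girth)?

For each vertex v, BFS finds the shortest path from v back to v.
The shortest such closed walk is 1 → 14 → 6 → 7 → 13 → 1, length 5.

5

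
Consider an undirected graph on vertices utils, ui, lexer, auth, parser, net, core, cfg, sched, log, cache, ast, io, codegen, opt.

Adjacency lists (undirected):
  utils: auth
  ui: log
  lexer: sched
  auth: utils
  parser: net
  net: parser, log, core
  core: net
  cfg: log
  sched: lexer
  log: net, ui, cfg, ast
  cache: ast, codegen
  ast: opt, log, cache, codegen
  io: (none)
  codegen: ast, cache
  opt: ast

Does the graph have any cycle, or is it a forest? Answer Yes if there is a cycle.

Yes

DFS, tracking each vertex's parent; an edge to a visited non-parent vertex closes a cycle.
Start from log:
visit log (parent –)
  visit net (parent log)
    visit parser (parent net)
      parser–net: parent, skip
    net–log: parent, skip
    visit core (parent net)
      core–net: parent, skip
  visit ui (parent log)
    ui–log: parent, skip
  visit cfg (parent log)
    cfg–log: parent, skip
  visit ast (parent log)
    visit opt (parent ast)
      opt–ast: parent, skip
    ast–log: parent, skip
    visit cache (parent ast)
      cache–ast: parent, skip
      visit codegen (parent cache)
        codegen–ast: ast visited and ≠ parent → cycle
Cycle: ast – cache – codegen – ast.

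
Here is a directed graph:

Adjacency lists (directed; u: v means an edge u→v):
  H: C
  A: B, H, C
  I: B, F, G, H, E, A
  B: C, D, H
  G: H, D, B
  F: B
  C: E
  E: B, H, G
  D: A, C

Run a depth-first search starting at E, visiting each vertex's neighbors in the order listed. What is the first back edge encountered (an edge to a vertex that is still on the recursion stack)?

DFS from E (visiting each vertex's neighbors in the order listed); mark gray on enter, black on exit:
E gray
  B gray
    C gray
      C→E: E is gray → back edge
First back edge: C → E.

C->E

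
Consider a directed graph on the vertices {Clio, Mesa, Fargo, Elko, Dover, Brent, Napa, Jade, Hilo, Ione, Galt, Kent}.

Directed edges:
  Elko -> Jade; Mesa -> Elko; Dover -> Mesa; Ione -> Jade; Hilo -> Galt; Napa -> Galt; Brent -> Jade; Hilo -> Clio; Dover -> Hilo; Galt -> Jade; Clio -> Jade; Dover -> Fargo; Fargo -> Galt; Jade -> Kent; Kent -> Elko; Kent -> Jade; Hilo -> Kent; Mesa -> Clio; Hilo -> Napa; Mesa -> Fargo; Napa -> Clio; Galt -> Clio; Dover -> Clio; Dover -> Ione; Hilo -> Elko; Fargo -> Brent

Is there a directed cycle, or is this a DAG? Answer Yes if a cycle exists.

Yes

DFS with white/gray/black marking, starting from Brent:
Brent gray
  Jade gray
    Kent gray
      Elko gray
        Elko→Jade: Jade is gray → back edge
Back edge found, so a cycle exists: Jade → Kent → Elko → Jade.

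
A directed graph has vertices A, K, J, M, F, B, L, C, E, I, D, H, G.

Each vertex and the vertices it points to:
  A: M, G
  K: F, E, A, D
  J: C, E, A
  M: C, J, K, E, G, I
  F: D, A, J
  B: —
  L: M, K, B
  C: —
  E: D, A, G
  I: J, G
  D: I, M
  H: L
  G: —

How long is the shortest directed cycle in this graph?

3

For each vertex v, BFS finds the shortest path from v back to v.
The shortest such closed walk is M → K → A → M, length 3.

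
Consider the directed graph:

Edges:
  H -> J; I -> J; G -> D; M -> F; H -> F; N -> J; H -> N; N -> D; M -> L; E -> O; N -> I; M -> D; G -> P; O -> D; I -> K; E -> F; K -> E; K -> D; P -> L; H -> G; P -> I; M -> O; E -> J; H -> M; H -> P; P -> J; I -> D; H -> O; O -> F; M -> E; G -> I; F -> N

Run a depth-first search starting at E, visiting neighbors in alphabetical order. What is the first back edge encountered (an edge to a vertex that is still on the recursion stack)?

DFS from E (visiting neighbors in alphabetical order); mark gray on enter, black on exit:
E gray
  F gray
    N gray
      D gray
      D black
      I gray
        I→D: D black — skip
        J gray
        J black
        K gray
          K→D: D black — skip
          K→E: E is gray → back edge
First back edge: K → E.

K→E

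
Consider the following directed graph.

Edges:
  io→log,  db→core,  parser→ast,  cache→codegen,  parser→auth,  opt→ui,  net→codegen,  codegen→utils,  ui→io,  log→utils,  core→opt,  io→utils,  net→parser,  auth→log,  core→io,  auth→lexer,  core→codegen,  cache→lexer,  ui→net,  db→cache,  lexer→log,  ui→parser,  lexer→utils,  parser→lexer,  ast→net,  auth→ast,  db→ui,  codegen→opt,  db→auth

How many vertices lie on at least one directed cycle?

7

A vertex is on a directed cycle iff it belongs to a strongly connected component of size ≥ 2 (or has a self-loop).
The vertices on cycles are {ui, ast, net, opt, auth, parser, codegen} — 7 in total.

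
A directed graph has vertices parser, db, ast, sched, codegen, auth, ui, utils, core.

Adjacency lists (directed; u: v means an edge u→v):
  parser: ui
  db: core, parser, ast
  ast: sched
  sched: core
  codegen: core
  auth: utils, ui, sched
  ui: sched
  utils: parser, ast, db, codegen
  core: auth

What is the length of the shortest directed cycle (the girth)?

3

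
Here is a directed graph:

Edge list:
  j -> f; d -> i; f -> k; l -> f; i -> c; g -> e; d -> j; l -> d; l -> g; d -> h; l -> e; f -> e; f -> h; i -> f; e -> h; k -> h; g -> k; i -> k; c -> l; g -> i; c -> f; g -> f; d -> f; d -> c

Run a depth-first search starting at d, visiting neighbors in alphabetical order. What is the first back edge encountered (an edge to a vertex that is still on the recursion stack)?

l->d

DFS from d (visiting neighbors in alphabetical order); mark gray on enter, black on exit:
d gray
  c gray
    f gray
      e gray
        h gray
        h black
      e black
      f→h: h black — skip
      k gray
        k→h: h black — skip
      k black
    f black
    l gray
      l→d: d is gray → back edge
First back edge: l → d.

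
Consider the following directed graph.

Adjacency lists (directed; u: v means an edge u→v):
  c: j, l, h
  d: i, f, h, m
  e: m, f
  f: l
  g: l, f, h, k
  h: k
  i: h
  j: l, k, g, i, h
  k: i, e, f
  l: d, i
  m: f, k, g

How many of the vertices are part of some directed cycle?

9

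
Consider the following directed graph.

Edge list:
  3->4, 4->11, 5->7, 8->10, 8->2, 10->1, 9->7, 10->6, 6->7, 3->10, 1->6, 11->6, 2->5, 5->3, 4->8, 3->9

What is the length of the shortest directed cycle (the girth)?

5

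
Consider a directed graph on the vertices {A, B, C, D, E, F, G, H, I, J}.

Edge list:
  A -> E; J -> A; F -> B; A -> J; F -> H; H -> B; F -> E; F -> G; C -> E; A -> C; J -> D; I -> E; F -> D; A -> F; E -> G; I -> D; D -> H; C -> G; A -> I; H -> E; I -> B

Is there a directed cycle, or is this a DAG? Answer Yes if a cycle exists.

Yes

DFS with white/gray/black marking, starting from H:
H gray
  E gray
    G gray
    G black
  E black
  B gray
  B black
H black
A gray
  A→E: E black — skip
  C gray
    C→E: E black — skip
    C→G: G black — skip
  C black
  I gray
    I→E: E black — skip
    I→B: B black — skip
    D gray
      D→H: H black — skip
    D black
  I black
  J gray
    J→D: D black — skip
    J→A: A is gray → back edge
Back edge found, so a cycle exists: A → J → A.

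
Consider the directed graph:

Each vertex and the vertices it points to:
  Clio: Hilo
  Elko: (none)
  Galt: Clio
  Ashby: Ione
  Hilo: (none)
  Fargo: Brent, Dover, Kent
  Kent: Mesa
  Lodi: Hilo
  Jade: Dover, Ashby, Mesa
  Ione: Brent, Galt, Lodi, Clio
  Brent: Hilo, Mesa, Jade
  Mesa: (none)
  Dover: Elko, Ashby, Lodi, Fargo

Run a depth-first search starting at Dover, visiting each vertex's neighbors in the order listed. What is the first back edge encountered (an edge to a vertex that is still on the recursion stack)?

Jade→Dover

DFS from Dover (visiting each vertex's neighbors in the order listed); mark gray on enter, black on exit:
Dover gray
  Elko gray
  Elko black
  Ashby gray
    Ione gray
      Brent gray
        Hilo gray
        Hilo black
        Mesa gray
        Mesa black
        Jade gray
          Jade→Dover: Dover is gray → back edge
First back edge: Jade → Dover.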